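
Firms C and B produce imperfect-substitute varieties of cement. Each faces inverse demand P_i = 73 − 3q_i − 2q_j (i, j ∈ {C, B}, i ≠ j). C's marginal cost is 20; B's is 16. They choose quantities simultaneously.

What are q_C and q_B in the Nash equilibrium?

6.375, 7.375

Firm C's profit: π = q_C(73 − 3q_C − 2q_B) − 20q_C.
∂π/∂q_C = 53 − 6q_C − 2q_B = 0 ⇒ q_C = 53/6 − (1/3)q_B.
Similarly q_B = 9.5 − (1/3)q_C.
Solving the two reaction functions simultaneously: (1 − (−1/3)(−1/3))q_C = 53/6 − (1/3)·9.5, so (8/9)q_C = 17/3 and q_C = 6.375.
Then q_B = 9.5 − (1/3)·6.375 = 7.375.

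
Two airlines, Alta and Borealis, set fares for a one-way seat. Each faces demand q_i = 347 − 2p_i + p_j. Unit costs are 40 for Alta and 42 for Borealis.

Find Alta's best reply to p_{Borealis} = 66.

123.25

Alta's profit: π = (p_{Alta} − 40)(347 − 2p_{Alta} + p_{Borealis}).
∂π/∂p_{Alta} = 427 − 4p_{Alta} + p_{Borealis} = 0 ⇒ p_{Alta} = 106.75 + 0.25p_{Borealis}.
At p_{Borealis} = 66: p_{Alta} = 106.75 + 0.25·66 = 123.25.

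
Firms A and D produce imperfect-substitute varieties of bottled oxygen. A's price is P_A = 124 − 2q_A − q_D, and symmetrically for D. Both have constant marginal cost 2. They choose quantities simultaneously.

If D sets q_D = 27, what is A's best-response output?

Firm A's profit: π = q_A(124 − 2q_A − q_D) − 2q_A.
∂π/∂q_A = 122 − 4q_A − q_D = 0 ⇒ q_A = 30.5 − 0.25q_D.
At q_D = 27: q_A = 30.5 − 0.25·27 = 23.75.

23.75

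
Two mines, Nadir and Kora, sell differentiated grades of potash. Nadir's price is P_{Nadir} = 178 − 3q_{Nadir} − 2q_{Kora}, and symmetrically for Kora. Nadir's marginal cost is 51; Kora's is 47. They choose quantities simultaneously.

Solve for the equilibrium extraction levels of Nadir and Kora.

Mine Nadir's profit: π = q_{Nadir}(178 − 3q_{Nadir} − 2q_{Kora}) − 51q_{Nadir}.
∂π/∂q_{Nadir} = 127 − 6q_{Nadir} − 2q_{Kora} = 0 ⇒ q_{Nadir} = 127/6 − (1/3)q_{Kora}.
Similarly q_{Kora} = 131/6 − (1/3)q_{Nadir}.
Solving the two reaction functions simultaneously: (1 − (−1/3)(−1/3))q_{Nadir} = 127/6 − (1/3)·(131/6), so (8/9)q_{Nadir} = 125/9 and q_{Nadir} = 15.625.
Then q_{Kora} = 131/6 − (1/3)·15.625 = 16.625.

15.625, 16.625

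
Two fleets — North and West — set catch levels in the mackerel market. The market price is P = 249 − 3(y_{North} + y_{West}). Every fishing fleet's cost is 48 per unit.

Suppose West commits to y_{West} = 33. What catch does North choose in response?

Fishing fleet North's profit: π = y_{North}(249 − 3(y_{North} + y_{West})) − 48y_{North}.
∂π/∂y_{North} = 201 − 6y_{North} − 3y_{West} = 0, so y_{North} = 33.5 − 0.5y_{West}.
At y_{West} = 33: y_{North} = 33.5 − 0.5·33 = 17.

17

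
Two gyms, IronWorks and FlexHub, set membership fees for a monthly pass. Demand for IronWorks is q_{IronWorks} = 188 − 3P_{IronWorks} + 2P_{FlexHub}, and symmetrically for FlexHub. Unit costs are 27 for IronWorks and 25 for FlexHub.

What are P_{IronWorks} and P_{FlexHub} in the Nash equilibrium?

66.875, 66.125

IronWorks's profit: π = (P_{IronWorks} − 27)(188 − 3P_{IronWorks} + 2P_{FlexHub}).
∂π/∂P_{IronWorks} = 269 − 6P_{IronWorks} + 2P_{FlexHub} = 0 ⇒ P_{IronWorks} = 269/6 + (1/3)P_{FlexHub}.
Similarly P_{FlexHub} = 263/6 + (1/3)P_{IronWorks}.
Solving the two reaction functions simultaneously: (1 − (1/3)(1/3))P_{IronWorks} = 269/6 + (1/3)·(263/6), so (8/9)P_{IronWorks} = 535/9 and P_{IronWorks} = 66.875.
Then P_{FlexHub} = 263/6 + (1/3)·66.875 = 66.125.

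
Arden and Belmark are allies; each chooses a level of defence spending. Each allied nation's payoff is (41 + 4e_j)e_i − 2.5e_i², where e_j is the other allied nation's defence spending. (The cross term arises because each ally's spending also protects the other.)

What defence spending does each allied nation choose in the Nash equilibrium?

Arden's payoff is (41 + 4e_B)e_A − 2.5e_A².
∂π/∂e_A = 41 + 4e_B − 5e_A = 0, so e_A = 8.2 + 0.8e_B.
The game is symmetric, so in equilibrium e_B = e_A: the reaction function gives 0.2e_A = 8.2, hence e_A = 41.

41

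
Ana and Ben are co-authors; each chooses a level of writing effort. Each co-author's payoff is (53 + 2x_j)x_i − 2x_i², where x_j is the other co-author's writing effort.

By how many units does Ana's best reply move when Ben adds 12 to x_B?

Ana's payoff is (53 + 2x_B)x_A − 2x_A².
∂π/∂x_A = 53 + 2x_B − 4x_A = 0, so x_A = 13.25 + 0.5x_B.
The reaction-function slope is 0.5, so a 12-unit rise in x_B moves x_A by 0.5 × 12 = 6. Ana's best response rises — the actions are strategic complements.

6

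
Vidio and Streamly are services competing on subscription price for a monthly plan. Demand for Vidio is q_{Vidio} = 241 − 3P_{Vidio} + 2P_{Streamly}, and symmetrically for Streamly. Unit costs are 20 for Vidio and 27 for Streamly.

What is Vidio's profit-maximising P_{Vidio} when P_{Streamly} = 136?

95.5

Vidio's profit: π = (P_{Vidio} − 20)(241 − 3P_{Vidio} + 2P_{Streamly}).
∂π/∂P_{Vidio} = 301 − 6P_{Vidio} + 2P_{Streamly} = 0 ⇒ P_{Vidio} = 301/6 + (1/3)P_{Streamly}.
At P_{Streamly} = 136: P_{Vidio} = 301/6 + (1/3)·136 = 95.5.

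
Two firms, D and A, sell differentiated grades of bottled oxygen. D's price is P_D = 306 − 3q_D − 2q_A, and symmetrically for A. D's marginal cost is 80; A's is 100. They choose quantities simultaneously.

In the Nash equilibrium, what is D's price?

168.5

Firm D's profit: π = q_D(306 − 3q_D − 2q_A) − 80q_D.
∂π/∂q_D = 226 − 6q_D − 2q_A = 0 ⇒ q_D = 113/3 − (1/3)q_A.
Similarly q_A = 103/3 − (1/3)q_D.
Plugging q_A into D's best response: q_D = 113/3 − (1/3)(103/3 − (1/3)q_D) ⇒ (8/9)q_D = 236/9, so q_D = 29.5.
Then q_A = 103/3 − (1/3)·29.5 = 24.5.
P_D = 306 − 3·29.5 − 2·24.5 = 168.5.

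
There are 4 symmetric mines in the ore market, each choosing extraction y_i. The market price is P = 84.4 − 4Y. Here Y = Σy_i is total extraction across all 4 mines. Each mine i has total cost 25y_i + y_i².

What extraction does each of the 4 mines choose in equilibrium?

2.7

A representative mine's profit is π_i = y_i(84.4 − 4Y) − 25y_i − y_i², with Y = y_i + Σ_{j≠i} y_j.
First-order condition: 59.4 − 10y_i − 4Σ_{j≠i} y_j = 0.
In a symmetric equilibrium every mine chooses the same y, so Σ_{j≠i} y_j = 3y. The condition becomes 59.4 − 22y = 0, giving y = 59.4/22 = 2.7.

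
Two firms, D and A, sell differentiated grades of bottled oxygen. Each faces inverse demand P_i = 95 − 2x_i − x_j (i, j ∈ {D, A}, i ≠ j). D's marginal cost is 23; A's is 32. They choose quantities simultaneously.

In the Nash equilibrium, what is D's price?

53

Firm D's profit: π = x_D(95 − 2x_D − x_A) − 23x_D.
∂π/∂x_D = 72 − 4x_D − x_A = 0 ⇒ x_D = 18 − 0.25x_A.
Similarly x_A = 15.75 − 0.25x_D.
Plugging x_A into D's best response: x_D = 18 − 0.25(15.75 − 0.25x_D) ⇒ 0.9375x_D = 14.0625, so x_D = 15.
Then x_A = 15.75 − 0.25·15 = 12.
P_D = 95 − 2·15 − 12 = 53.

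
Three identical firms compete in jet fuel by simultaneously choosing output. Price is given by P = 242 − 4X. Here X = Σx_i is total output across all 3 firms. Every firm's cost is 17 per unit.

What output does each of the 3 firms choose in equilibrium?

14.0625

A representative firm's profit is π_i = x_i(242 − 4X) − 17x_i, with X = x_i + Σ_{j≠i} x_j.
First-order condition: 225 − 8x_i − 4Σ_{j≠i} x_j = 0.
Imposing symmetry (x_j = x for all j) turns Σ_{j≠i} x_j into 2x, so 225 = 16x and x = 14.0625.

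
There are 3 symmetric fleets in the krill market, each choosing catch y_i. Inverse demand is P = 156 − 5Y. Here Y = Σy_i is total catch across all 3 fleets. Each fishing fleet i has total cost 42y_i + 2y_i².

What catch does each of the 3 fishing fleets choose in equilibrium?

A representative fishing fleet's profit is π_i = y_i(156 − 5Y) − 42y_i − 2y_i², with Y = y_i + Σ_{j≠i} y_j.
First-order condition: 114 − 14y_i − 5Σ_{j≠i} y_j = 0.
With identical fishing fleets, set every y_j = y: then 114 − 14y − 10y = 0, i.e. y = 114/24 = 4.75.

4.75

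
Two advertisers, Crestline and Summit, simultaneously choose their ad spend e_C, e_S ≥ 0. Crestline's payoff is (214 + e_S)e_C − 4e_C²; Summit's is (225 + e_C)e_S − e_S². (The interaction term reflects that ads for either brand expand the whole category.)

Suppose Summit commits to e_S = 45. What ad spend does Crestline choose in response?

32.375

Expanding Crestline's payoff: 214e_C + e_Se_C − 4e_C².
∂π/∂e_C = 214 + e_S − 8e_C = 0, so e_C = 26.75 + 0.125e_S.
At e_S = 45: e_C = 26.75 + 0.125·45 = 32.375.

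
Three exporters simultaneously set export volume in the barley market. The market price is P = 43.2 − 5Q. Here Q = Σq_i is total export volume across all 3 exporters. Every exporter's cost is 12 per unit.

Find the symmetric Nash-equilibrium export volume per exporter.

A representative exporter's profit is π_i = q_i(43.2 − 5Q) − 12q_i, with Q = q_i + Σ_{j≠i} q_j.
First-order condition: 31.2 − 10q_i − 5Σ_{j≠i} q_j = 0.
In a symmetric equilibrium every exporter chooses the same q, so Σ_{j≠i} q_j = 2q. The condition becomes 31.2 − 20q = 0, giving q = 31.2/20 = 1.56.

1.56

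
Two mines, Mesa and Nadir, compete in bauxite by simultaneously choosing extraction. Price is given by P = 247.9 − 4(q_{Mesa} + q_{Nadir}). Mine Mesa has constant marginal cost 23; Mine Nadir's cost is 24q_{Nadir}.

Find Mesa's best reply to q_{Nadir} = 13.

Mine Mesa's profit: π = q_{Mesa}(247.9 − 4(q_{Mesa} + q_{Nadir})) − 23q_{Mesa}.
∂π/∂q_{Mesa} = 224.9 − 8q_{Mesa} − 4q_{Nadir} = 0, so q_{Mesa} = 28.1125 − 0.5q_{Nadir}.
At q_{Nadir} = 13: q_{Mesa} = 28.1125 − 0.5·13 = 21.6125.

21.6125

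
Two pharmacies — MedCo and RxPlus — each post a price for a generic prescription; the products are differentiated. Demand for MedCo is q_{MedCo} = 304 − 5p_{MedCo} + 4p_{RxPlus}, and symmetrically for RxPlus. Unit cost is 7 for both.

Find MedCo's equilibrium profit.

12251.25

MedCo's profit: π = (p_{MedCo} − 7)(304 − 5p_{MedCo} + 4p_{RxPlus}).
∂π/∂p_{MedCo} = 339 − 10p_{MedCo} + 4p_{RxPlus} = 0 ⇒ p_{MedCo} = 33.9 + 0.4p_{RxPlus}.
By symmetry p_{RxPlus} = p_{MedCo}; substituting into the reaction function, 0.6p_{MedCo} = 33.9 and p_{MedCo} = 56.5.
q_{MedCo} = 304 − 5·56.5 + 4·56.5 = 247.5.
Profit = (56.5 − 7)·247.5 = 12251.25.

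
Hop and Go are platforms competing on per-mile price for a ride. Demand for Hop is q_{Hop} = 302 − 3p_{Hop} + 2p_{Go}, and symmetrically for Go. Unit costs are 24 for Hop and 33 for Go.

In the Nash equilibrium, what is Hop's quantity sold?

213.5625

Hop's profit: π = (p_{Hop} − 24)(302 − 3p_{Hop} + 2p_{Go}).
∂π/∂p_{Hop} = 374 − 6p_{Hop} + 2p_{Go} = 0 ⇒ p_{Hop} = 187/3 + (1/3)p_{Go}.
Similarly p_{Go} = 401/6 + (1/3)p_{Hop}.
Solving the two reaction functions simultaneously: (1 − (1/3)(1/3))p_{Hop} = 187/3 + (1/3)·(401/6), so (8/9)p_{Hop} = 1523/18 and p_{Hop} = 95.1875.
Then p_{Go} = 401/6 + (1/3)·95.1875 = 98.5625.
q_{Hop} = 302 − 3·95.1875 + 2·98.5625 = 213.5625.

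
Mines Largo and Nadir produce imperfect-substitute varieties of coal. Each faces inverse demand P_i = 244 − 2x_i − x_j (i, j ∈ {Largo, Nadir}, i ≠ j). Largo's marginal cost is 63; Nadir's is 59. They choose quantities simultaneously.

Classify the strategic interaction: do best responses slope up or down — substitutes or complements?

strategic substitutes

Mine Largo's profit: π = x_{Largo}(244 − 2x_{Largo} − x_{Nadir}) − 63x_{Largo}.
∂π/∂x_{Largo} = 181 − 4x_{Largo} − x_{Nadir} = 0 ⇒ x_{Largo} = 45.25 − 0.25x_{Nadir}.
The best-response slope dx_{Largo}/dx_{Nadir} = −0.25 < 0: the reaction function is downward-sloping, so the choices are strategic substitutes.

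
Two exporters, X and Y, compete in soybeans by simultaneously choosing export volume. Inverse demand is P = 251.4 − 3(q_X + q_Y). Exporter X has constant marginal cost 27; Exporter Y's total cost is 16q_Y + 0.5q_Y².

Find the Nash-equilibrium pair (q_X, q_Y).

Exporter X's profit: π = q_X(251.4 − 3(q_X + q_Y)) − 27q_X.
∂π/∂q_X = 224.4 − 6q_X − 3q_Y = 0, so q_X = 37.4 − 0.5q_Y.
For Y: ∂π/∂q_Y = 235.4 − 7q_Y − 3q_X = 0 ⇒ q_Y = 1177/35 − (3/7)q_X.
Plugging q_Y into X's best response: q_X = 37.4 − 0.5(1177/35 − (3/7)q_X) ⇒ (11/14)q_X = 1441/70, so q_X = 26.2.
Then q_Y = 1177/35 − (3/7)·26.2 = 22.4.

26.2, 22.4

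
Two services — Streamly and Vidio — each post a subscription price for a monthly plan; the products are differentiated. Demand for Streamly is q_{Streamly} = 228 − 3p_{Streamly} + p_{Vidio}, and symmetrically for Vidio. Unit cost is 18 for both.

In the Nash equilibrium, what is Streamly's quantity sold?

115.2

Streamly's profit: π = (p_{Streamly} − 18)(228 − 3p_{Streamly} + p_{Vidio}).
∂π/∂p_{Streamly} = 282 − 6p_{Streamly} + p_{Vidio} = 0 ⇒ p_{Streamly} = 47 + (1/6)p_{Vidio}.
By symmetry p_{Vidio} = p_{Streamly}; substituting into the reaction function, (5/6)p_{Streamly} = 47 and p_{Streamly} = 56.4.
q_{Streamly} = 228 − 3·56.4 + 56.4 = 115.2.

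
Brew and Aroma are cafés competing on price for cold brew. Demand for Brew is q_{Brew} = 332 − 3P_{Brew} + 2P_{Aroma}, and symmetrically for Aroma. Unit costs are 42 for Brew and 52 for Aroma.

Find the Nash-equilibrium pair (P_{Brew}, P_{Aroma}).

116.375, 120.125

Brew's profit: π = (P_{Brew} − 42)(332 − 3P_{Brew} + 2P_{Aroma}).
∂π/∂P_{Brew} = 458 − 6P_{Brew} + 2P_{Aroma} = 0 ⇒ P_{Brew} = 229/3 + (1/3)P_{Aroma}.
Similarly P_{Aroma} = 244/3 + (1/3)P_{Brew}.
Plugging P_{Aroma} into Brew's best response: P_{Brew} = 229/3 + (1/3)(244/3 + (1/3)P_{Brew}) ⇒ (8/9)P_{Brew} = 931/9, so P_{Brew} = 116.375.
Then P_{Aroma} = 244/3 + (1/3)·116.375 = 120.125.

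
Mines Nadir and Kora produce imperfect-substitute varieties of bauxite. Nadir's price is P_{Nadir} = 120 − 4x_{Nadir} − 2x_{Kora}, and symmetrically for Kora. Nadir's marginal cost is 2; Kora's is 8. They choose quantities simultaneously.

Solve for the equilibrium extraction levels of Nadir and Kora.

12, 11

Mine Nadir's profit: π = x_{Nadir}(120 − 4x_{Nadir} − 2x_{Kora}) − 2x_{Nadir}.
∂π/∂x_{Nadir} = 118 − 8x_{Nadir} − 2x_{Kora} = 0 ⇒ x_{Nadir} = 14.75 − 0.25x_{Kora}.
Similarly x_{Kora} = 14 − 0.25x_{Nadir}.
Substituting the second reaction function into the first: x_{Nadir} = 14.75 − 0.25(14 − 0.25x_{Nadir}), which gives 0.9375x_{Nadir} = 11.25 ⇒ x_{Nadir} = 12.
Then x_{Kora} = 14 − 0.25·12 = 11.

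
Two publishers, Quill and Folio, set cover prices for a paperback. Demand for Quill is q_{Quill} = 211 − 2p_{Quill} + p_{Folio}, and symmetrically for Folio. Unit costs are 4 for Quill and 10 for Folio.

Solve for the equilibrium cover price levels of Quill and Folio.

73.8, 76.2

Quill's profit: π = (p_{Quill} − 4)(211 − 2p_{Quill} + p_{Folio}).
∂π/∂p_{Quill} = 219 − 4p_{Quill} + p_{Folio} = 0 ⇒ p_{Quill} = 54.75 + 0.25p_{Folio}.
Similarly p_{Folio} = 57.75 + 0.25p_{Quill}.
Plugging p_{Folio} into Quill's best response: p_{Quill} = 54.75 + 0.25(57.75 + 0.25p_{Quill}) ⇒ 0.9375p_{Quill} = 69.1875, so p_{Quill} = 73.8.
Then p_{Folio} = 57.75 + 0.25·73.8 = 76.2.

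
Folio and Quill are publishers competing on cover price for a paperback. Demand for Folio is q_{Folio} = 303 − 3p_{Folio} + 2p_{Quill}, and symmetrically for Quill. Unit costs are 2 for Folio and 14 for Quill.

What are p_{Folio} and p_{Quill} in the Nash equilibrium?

Folio's profit: π = (p_{Folio} − 2)(303 − 3p_{Folio} + 2p_{Quill}).
∂π/∂p_{Folio} = 309 − 6p_{Folio} + 2p_{Quill} = 0 ⇒ p_{Folio} = 51.5 + (1/3)p_{Quill}.
Similarly p_{Quill} = 57.5 + (1/3)p_{Folio}.
Substituting the second reaction function into the first: p_{Folio} = 51.5 + (1/3)(57.5 + (1/3)p_{Folio}), which gives (8/9)p_{Folio} = 212/3 ⇒ p_{Folio} = 79.5.
Then p_{Quill} = 57.5 + (1/3)·79.5 = 84.

79.5, 84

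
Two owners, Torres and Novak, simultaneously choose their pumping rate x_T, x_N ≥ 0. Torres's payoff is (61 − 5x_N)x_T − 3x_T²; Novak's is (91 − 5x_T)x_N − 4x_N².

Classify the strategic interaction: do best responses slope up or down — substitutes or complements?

strategic substitutes

Expanding Torres's payoff: 61x_T − 5x_Nx_T − 3x_T².
∂π/∂x_T = 61 − 5x_N − 6x_T = 0, so x_T = 61/6 − (5/6)x_N.
The best-response slope dx_T/dx_N = −5/6 < 0: the reaction function is downward-sloping, so the choices are strategic substitutes.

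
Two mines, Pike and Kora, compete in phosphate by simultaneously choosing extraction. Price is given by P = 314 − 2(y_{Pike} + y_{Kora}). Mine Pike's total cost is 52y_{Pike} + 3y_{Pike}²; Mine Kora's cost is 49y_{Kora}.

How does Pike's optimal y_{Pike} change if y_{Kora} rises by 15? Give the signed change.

-3

Mine Pike's profit: π = y_{Pike}(314 − 2(y_{Pike} + y_{Kora})) − 52y_{Pike} − 3y_{Pike}².
∂π/∂y_{Pike} = 262 − 10y_{Pike} − 2y_{Kora} = 0, so y_{Pike} = 26.2 − 0.2y_{Kora}.
The reaction-function slope is −0.2, so a 15-unit rise in y_{Kora} moves y_{Pike} by −0.2 × 15 = −3. Pike's best response falls — the actions are strategic substitutes.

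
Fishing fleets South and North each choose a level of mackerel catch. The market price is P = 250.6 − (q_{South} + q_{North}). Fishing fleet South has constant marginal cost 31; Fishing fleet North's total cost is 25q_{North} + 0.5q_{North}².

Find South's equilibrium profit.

Fishing fleet South's profit: π = q_{South}(250.6 − (q_{South} + q_{North})) − 31q_{South}.
∂π/∂q_{South} = 219.6 − 2q_{South} − q_{North} = 0, so q_{South} = 109.8 − 0.5q_{North}.
For North: ∂π/∂q_{North} = 225.6 − 3q_{North} − q_{South} = 0 ⇒ q_{North} = 75.2 − (1/3)q_{South}.
Solving the two reaction functions simultaneously: (1 − (−0.5)(−1/3))q_{South} = 109.8 − 0.5·75.2, so (5/6)q_{South} = 72.2 and q_{South} = 86.64.
Then q_{North} = 75.2 − (1/3)·86.64 = 46.32.
Price P = 250.6 − 132.96 = 117.64.
South's profit: (117.64 − 31)·86.64 = 7506.4896.

7506.4896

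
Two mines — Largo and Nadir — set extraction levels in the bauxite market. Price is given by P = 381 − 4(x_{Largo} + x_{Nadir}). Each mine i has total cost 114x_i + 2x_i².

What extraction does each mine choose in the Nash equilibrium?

Mine Largo's profit: π = x_{Largo}(381 − 4(x_{Largo} + x_{Nadir})) − 114x_{Largo} − 2x_{Largo}².
∂π/∂x_{Largo} = 267 − 12x_{Largo} − 4x_{Nadir} = 0, so x_{Largo} = 22.25 − (1/3)x_{Nadir}.
Setting x_{Largo} = x_{Nadir} in the reaction function: x_{Largo} = 22.25 − (1/3)x_{Largo}, so x_{Largo} = 22.25 / (4/3) = 16.6875.

16.6875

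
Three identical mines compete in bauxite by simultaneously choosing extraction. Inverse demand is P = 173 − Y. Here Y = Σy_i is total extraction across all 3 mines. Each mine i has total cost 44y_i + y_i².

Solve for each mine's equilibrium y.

A representative mine's profit is π_i = y_i(173 − Y) − 44y_i − y_i², with Y = y_i + Σ_{j≠i} y_j.
First-order condition: 129 − 4y_i − Σ_{j≠i} y_j = 0.
In a symmetric equilibrium every mine chooses the same y, so Σ_{j≠i} y_j = 2y. The condition becomes 129 − 6y = 0, giving y = 129/6 = 21.5.

21.5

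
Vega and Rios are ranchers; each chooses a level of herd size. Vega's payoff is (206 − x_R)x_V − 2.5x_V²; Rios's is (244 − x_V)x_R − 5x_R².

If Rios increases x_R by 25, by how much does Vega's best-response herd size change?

Expanding Vega's payoff: 206x_V − x_Rx_V − 2.5x_V².
∂π/∂x_V = 206 − x_R − 5x_V = 0, so x_V = 41.2 − 0.2x_R.
The reaction-function slope is −0.2, so a 25-unit rise in x_R moves x_V by −0.2 × 25 = −5. Vega's best response falls — the actions are strategic substitutes.

-5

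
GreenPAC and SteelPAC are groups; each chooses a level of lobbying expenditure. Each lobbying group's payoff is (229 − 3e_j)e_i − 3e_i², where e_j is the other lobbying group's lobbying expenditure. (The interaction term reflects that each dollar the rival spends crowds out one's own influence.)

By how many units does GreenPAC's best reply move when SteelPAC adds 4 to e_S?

GreenPAC's payoff is (229 − 3e_S)e_G − 3e_G².
∂π/∂e_G = 229 − 3e_S − 6e_G = 0, so e_G = 229/6 − 0.5e_S.
The reaction-function slope is −0.5, so a 4-unit rise in e_S moves e_G by −0.5 × 4 = −2. GreenPAC's best response falls — the actions are strategic substitutes.

-2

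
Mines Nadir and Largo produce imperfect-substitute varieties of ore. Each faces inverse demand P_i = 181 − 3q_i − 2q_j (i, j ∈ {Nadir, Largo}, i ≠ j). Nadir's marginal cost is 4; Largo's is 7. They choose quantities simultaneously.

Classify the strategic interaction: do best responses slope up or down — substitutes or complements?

strategic substitutes

Mine Nadir's profit: π = q_{Nadir}(181 − 3q_{Nadir} − 2q_{Largo}) − 4q_{Nadir}.
∂π/∂q_{Nadir} = 177 − 6q_{Nadir} − 2q_{Largo} = 0 ⇒ q_{Nadir} = 29.5 − (1/3)q_{Largo}.
The best-response slope dq_{Nadir}/dq_{Largo} = −1/3 < 0: the reaction function is downward-sloping, so the choices are strategic substitutes.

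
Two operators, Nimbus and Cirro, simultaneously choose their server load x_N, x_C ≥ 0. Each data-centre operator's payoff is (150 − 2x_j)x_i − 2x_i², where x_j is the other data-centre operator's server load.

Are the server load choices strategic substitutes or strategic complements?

strategic substitutes

Nimbus's payoff is (150 − 2x_C)x_N − 2x_N².
∂π/∂x_N = 150 − 2x_C − 4x_N = 0, so x_N = 37.5 − 0.5x_C.
The best-response slope dx_N/dx_C = −0.5 < 0: the reaction function is downward-sloping, so the choices are strategic substitutes.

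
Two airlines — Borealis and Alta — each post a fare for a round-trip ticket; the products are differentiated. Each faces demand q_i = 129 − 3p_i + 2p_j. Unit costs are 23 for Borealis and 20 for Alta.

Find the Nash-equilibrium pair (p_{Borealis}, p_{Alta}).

Borealis's profit: π = (p_{Borealis} − 23)(129 − 3p_{Borealis} + 2p_{Alta}).
∂π/∂p_{Borealis} = 198 − 6p_{Borealis} + 2p_{Alta} = 0 ⇒ p_{Borealis} = 33 + (1/3)p_{Alta}.
Similarly p_{Alta} = 31.5 + (1/3)p_{Borealis}.
Plugging p_{Alta} into Borealis's best response: p_{Borealis} = 33 + (1/3)(31.5 + (1/3)p_{Borealis}) ⇒ (8/9)p_{Borealis} = 43.5, so p_{Borealis} = 48.9375.
Then p_{Alta} = 31.5 + (1/3)·48.9375 = 47.8125.

48.9375, 47.8125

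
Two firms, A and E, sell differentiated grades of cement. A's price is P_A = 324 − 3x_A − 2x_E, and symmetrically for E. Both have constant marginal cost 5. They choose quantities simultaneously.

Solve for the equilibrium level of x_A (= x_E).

39.875

Firm A's profit: π = x_A(324 − 3x_A − 2x_E) − 5x_A.
∂π/∂x_A = 319 − 6x_A − 2x_E = 0 ⇒ x_A = 319/6 − (1/3)x_E.
By symmetry x_E = x_A; substituting into the reaction function, (4/3)x_A = 319/6 and x_A = 39.875.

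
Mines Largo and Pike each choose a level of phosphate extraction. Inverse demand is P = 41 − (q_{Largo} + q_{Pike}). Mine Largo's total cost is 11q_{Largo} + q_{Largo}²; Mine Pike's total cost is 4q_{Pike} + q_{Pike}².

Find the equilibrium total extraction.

13.4

Mine Largo's profit: π = q_{Largo}(41 − (q_{Largo} + q_{Pike})) − 11q_{Largo} − q_{Largo}².
∂π/∂q_{Largo} = 30 − 4q_{Largo} − q_{Pike} = 0, so q_{Largo} = 7.5 − 0.25q_{Pike}.
By the same steps for Pike: q_{Pike} = 9.25 − 0.25q_{Largo}.
Substituting the second reaction function into the first: q_{Largo} = 7.5 − 0.25(9.25 − 0.25q_{Largo}), which gives 0.9375q_{Largo} = 5.1875 ⇒ q_{Largo} = 83/15.
Then q_{Pike} = 9.25 − 0.25·(83/15) = 118/15.
Total extraction: 83/15 + 118/15 = 13.4.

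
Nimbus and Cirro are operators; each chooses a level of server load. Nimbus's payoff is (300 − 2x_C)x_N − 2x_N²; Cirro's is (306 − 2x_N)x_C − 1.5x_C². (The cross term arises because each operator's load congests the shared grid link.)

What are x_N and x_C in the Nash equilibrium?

Expanding Nimbus's payoff: 300x_N − 2x_Cx_N − 2x_N².
∂π/∂x_N = 300 − 2x_C − 4x_N = 0, so x_N = 75 − 0.5x_C.
Likewise for Cirro: x_C = 102 − (2/3)x_N.
Plugging x_C into Nimbus's best response: x_N = 75 − 0.5(102 − (2/3)x_N) ⇒ (2/3)x_N = 24, so x_N = 36.
Then x_C = 102 − (2/3)·36 = 78.

36, 78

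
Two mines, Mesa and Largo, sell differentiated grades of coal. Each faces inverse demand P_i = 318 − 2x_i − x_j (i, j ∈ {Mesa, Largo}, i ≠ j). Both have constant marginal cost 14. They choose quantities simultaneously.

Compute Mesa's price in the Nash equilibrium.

135.6

Mine Mesa's profit: π = x_{Mesa}(318 − 2x_{Mesa} − x_{Largo}) − 14x_{Mesa}.
∂π/∂x_{Mesa} = 304 − 4x_{Mesa} − x_{Largo} = 0 ⇒ x_{Mesa} = 76 − 0.25x_{Largo}.
Setting x_{Mesa} = x_{Largo} in the reaction function: x_{Mesa} = 76 − 0.25x_{Mesa}, so x_{Mesa} = 76 / 1.25 = 60.8.
P_{Mesa} = 318 − 2·60.8 − 60.8 = 135.6.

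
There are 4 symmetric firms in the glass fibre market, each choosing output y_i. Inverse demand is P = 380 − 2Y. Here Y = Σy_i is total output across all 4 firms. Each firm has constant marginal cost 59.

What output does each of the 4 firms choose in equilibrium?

A representative firm's profit is π_i = y_i(380 − 2Y) − 59y_i, with Y = y_i + Σ_{j≠i} y_j.
First-order condition: 321 − 4y_i − 2Σ_{j≠i} y_j = 0.
With identical firms, set every y_j = y: then 321 − 4y − 6y = 0, i.e. y = 321/10 = 32.1.

32.1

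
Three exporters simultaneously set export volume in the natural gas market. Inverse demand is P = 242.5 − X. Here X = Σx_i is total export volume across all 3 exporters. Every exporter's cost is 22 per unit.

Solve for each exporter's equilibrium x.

55.125

A representative exporter's profit is π_i = x_i(242.5 − X) − 22x_i, with X = x_i + Σ_{j≠i} x_j.
First-order condition: 220.5 − 2x_i − Σ_{j≠i} x_j = 0.
With identical exporters, set every x_j = x: then 220.5 − 2x − 2x = 0, i.e. x = 220.5/4 = 55.125.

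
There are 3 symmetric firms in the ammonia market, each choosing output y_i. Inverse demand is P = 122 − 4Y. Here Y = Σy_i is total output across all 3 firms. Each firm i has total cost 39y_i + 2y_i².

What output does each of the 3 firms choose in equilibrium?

4.15

A representative firm's profit is π_i = y_i(122 − 4Y) − 39y_i − 2y_i², with Y = y_i + Σ_{j≠i} y_j.
First-order condition: 83 − 12y_i − 4Σ_{j≠i} y_j = 0.
In a symmetric equilibrium every firm chooses the same y, so Σ_{j≠i} y_j = 2y. The condition becomes 83 − 20y = 0, giving y = 83/20 = 4.15.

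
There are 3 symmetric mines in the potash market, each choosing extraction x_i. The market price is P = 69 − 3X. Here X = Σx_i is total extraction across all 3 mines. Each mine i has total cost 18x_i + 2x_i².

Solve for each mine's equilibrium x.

3.1875

A representative mine's profit is π_i = x_i(69 − 3X) − 18x_i − 2x_i², with X = x_i + Σ_{j≠i} x_j.
First-order condition: 51 − 10x_i − 3Σ_{j≠i} x_j = 0.
In a symmetric equilibrium every mine chooses the same x, so Σ_{j≠i} x_j = 2x. The condition becomes 51 − 16x = 0, giving x = 51/16 = 3.1875.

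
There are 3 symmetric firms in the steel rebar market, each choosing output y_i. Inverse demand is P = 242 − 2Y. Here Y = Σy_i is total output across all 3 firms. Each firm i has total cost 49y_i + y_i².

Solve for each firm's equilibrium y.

A representative firm's profit is π_i = y_i(242 − 2Y) − 49y_i − y_i², with Y = y_i + Σ_{j≠i} y_j.
First-order condition: 193 − 6y_i − 2Σ_{j≠i} y_j = 0.
Imposing symmetry (y_j = y for all j) turns Σ_{j≠i} y_j into 2y, so 193 = 10y and y = 19.3.

19.3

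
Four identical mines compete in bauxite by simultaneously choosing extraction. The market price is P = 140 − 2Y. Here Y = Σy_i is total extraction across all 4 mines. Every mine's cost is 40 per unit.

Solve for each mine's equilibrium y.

A representative mine's profit is π_i = y_i(140 − 2Y) − 40y_i, with Y = y_i + Σ_{j≠i} y_j.
First-order condition: 100 − 4y_i − 2Σ_{j≠i} y_j = 0.
With identical mines, set every y_j = y: then 100 − 4y − 6y = 0, i.e. y = 100/10 = 10.

10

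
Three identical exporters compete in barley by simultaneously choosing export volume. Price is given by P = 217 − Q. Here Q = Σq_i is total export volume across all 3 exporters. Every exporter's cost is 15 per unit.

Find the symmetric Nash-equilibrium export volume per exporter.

A representative exporter's profit is π_i = q_i(217 − Q) − 15q_i, with Q = q_i + Σ_{j≠i} q_j.
First-order condition: 202 − 2q_i − Σ_{j≠i} q_j = 0.
Imposing symmetry (q_j = q for all j) turns Σ_{j≠i} q_j into 2q, so 202 = 4q and q = 50.5.

50.5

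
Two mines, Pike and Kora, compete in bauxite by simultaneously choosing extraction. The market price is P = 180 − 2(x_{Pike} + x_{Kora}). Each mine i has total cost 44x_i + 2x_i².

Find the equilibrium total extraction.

Mine Pike's profit: π = x_{Pike}(180 − 2(x_{Pike} + x_{Kora})) − 44x_{Pike} − 2x_{Pike}².
∂π/∂x_{Pike} = 136 − 8x_{Pike} − 2x_{Kora} = 0, so x_{Pike} = 17 − 0.25x_{Kora}.
The game is symmetric, so in equilibrium x_{Kora} = x_{Pike}: the reaction function gives 1.25x_{Pike} = 17, hence x_{Pike} = 13.6.
Total extraction: 13.6 + 13.6 = 27.2.

27.2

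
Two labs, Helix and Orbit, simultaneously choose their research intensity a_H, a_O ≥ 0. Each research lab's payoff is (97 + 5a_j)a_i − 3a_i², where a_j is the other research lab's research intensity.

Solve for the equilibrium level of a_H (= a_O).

Helix's payoff is (97 + 5a_O)a_H − 3a_H².
∂π/∂a_H = 97 + 5a_O − 6a_H = 0, so a_H = 97/6 + (5/6)a_O.
Setting a_H = a_O in the reaction function: a_H = 97/6 + (5/6)a_H, so a_H = (97/6) / (1/6) = 97.

97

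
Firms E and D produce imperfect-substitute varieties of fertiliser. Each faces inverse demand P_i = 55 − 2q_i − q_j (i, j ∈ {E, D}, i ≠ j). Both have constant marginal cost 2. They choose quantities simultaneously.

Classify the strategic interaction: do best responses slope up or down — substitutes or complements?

strategic substitutes

Firm E's profit: π = q_E(55 − 2q_E − q_D) − 2q_E.
∂π/∂q_E = 53 − 4q_E − q_D = 0 ⇒ q_E = 13.25 − 0.25q_D.
The best-response slope dq_E/dq_D = −0.25 < 0: the reaction function is downward-sloping, so the choices are strategic substitutes.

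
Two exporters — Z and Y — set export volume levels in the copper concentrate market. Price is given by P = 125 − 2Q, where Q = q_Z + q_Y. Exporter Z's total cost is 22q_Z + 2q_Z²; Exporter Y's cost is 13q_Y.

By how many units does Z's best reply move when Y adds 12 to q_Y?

-3

Exporter Z's profit: π = q_Z(125 − 2(q_Z + q_Y)) − 22q_Z − 2q_Z².
∂π/∂q_Z = 103 − 8q_Z − 2q_Y = 0, so q_Z = 12.875 − 0.25q_Y.
The reaction-function slope is −0.25, so a 12-unit rise in q_Y moves q_Z by −0.25 × 12 = −3. Z's best response falls — the actions are strategic substitutes.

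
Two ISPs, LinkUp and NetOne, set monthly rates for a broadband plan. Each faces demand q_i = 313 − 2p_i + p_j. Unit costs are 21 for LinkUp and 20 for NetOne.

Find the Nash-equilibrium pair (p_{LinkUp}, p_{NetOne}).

118.2, 117.8

LinkUp's profit: π = (p_{LinkUp} − 21)(313 − 2p_{LinkUp} + p_{NetOne}).
∂π/∂p_{LinkUp} = 355 − 4p_{LinkUp} + p_{NetOne} = 0 ⇒ p_{LinkUp} = 88.75 + 0.25p_{NetOne}.
Similarly p_{NetOne} = 88.25 + 0.25p_{LinkUp}.
Solving the two reaction functions simultaneously: (1 − (0.25)(0.25))p_{LinkUp} = 88.75 + 0.25·88.25, so 0.9375p_{LinkUp} = 110.8125 and p_{LinkUp} = 118.2.
Then p_{NetOne} = 88.25 + 0.25·118.2 = 117.8.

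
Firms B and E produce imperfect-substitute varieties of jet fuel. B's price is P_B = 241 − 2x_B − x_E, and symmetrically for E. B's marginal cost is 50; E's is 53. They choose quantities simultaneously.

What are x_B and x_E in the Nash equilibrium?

38.4, 37.4

Firm B's profit: π = x_B(241 − 2x_B − x_E) − 50x_B.
∂π/∂x_B = 191 − 4x_B − x_E = 0 ⇒ x_B = 47.75 − 0.25x_E.
Similarly x_E = 47 − 0.25x_B.
Substituting the second reaction function into the first: x_B = 47.75 − 0.25(47 − 0.25x_B), which gives 0.9375x_B = 36 ⇒ x_B = 38.4.
Then x_E = 47 − 0.25·38.4 = 37.4.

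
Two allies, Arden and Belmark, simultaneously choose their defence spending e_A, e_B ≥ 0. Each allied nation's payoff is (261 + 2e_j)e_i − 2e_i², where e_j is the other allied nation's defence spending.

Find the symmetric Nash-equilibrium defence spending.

Arden's payoff is (261 + 2e_B)e_A − 2e_A².
∂π/∂e_A = 261 + 2e_B − 4e_A = 0, so e_A = 65.25 + 0.5e_B.
The game is symmetric, so in equilibrium e_B = e_A: the reaction function gives 0.5e_A = 65.25, hence e_A = 130.5.

130.5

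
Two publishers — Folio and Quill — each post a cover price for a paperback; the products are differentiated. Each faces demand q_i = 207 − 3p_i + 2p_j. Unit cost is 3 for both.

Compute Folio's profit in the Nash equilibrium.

7803

Folio's profit: π = (p_{Folio} − 3)(207 − 3p_{Folio} + 2p_{Quill}).
∂π/∂p_{Folio} = 216 − 6p_{Folio} + 2p_{Quill} = 0 ⇒ p_{Folio} = 36 + (1/3)p_{Quill}.
The game is symmetric, so in equilibrium p_{Quill} = p_{Folio}: the reaction function gives (2/3)p_{Folio} = 36, hence p_{Folio} = 54.
q_{Folio} = 207 − 3·54 + 2·54 = 153.
Profit = (54 − 3)·153 = 7803.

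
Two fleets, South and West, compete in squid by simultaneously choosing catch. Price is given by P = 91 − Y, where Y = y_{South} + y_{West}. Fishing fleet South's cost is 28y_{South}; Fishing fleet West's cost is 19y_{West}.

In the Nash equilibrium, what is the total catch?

45

Fishing fleet South's profit: π = y_{South}(91 − (y_{South} + y_{West})) − 28y_{South}.
∂π/∂y_{South} = 63 − 2y_{South} − y_{West} = 0, so y_{South} = 31.5 − 0.5y_{West}.
By the same steps for West: y_{West} = 36 − 0.5y_{South}.
Solving the two reaction functions simultaneously: (1 − (−0.5)(−0.5))y_{South} = 31.5 − 0.5·36, so 0.75y_{South} = 13.5 and y_{South} = 18.
Then y_{West} = 36 − 0.5·18 = 27.
Total catch: 18 + 27 = 45.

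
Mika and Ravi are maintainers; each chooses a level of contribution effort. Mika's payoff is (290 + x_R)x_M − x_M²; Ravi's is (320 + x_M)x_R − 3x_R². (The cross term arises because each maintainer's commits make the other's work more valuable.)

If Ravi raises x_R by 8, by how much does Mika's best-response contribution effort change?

Expanding Mika's payoff: 290x_M + x_Rx_M − x_M².
∂π/∂x_M = 290 + x_R − 2x_M = 0, so x_M = 145 + 0.5x_R.
The reaction-function slope is 0.5, so an 8-unit rise in x_R moves x_M by 0.5 × 8 = 4. Mika's best response rises — the actions are strategic complements.

4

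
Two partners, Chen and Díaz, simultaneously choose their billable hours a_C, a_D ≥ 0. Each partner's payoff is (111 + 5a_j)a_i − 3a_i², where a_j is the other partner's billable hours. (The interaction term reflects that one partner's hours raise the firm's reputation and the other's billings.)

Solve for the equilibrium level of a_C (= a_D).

Chen's payoff is (111 + 5a_D)a_C − 3a_C².
∂π/∂a_C = 111 + 5a_D − 6a_C = 0, so a_C = 18.5 + (5/6)a_D.
Setting a_C = a_D in the reaction function: a_C = 18.5 + (5/6)a_C, so a_C = 18.5 / (1/6) = 111.

111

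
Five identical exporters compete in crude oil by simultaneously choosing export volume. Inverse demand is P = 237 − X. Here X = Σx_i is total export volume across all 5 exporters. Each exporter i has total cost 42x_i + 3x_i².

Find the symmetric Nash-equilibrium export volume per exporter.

16.25

A representative exporter's profit is π_i = x_i(237 − X) − 42x_i − 3x_i², with X = x_i + Σ_{j≠i} x_j.
First-order condition: 195 − 8x_i − Σ_{j≠i} x_j = 0.
With identical exporters, set every x_j = x: then 195 − 8x − 4x = 0, i.e. x = 195/12 = 16.25.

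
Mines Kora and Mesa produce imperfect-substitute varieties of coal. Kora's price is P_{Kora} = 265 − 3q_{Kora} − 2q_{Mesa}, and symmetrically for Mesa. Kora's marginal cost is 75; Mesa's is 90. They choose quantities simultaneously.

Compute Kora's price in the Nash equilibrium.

149.0625

Mine Kora's profit: π = q_{Kora}(265 − 3q_{Kora} − 2q_{Mesa}) − 75q_{Kora}.
∂π/∂q_{Kora} = 190 − 6q_{Kora} − 2q_{Mesa} = 0 ⇒ q_{Kora} = 95/3 − (1/3)q_{Mesa}.
Similarly q_{Mesa} = 175/6 − (1/3)q_{Kora}.
Solving the two reaction functions simultaneously: (1 − (−1/3)(−1/3))q_{Kora} = 95/3 − (1/3)·(175/6), so (8/9)q_{Kora} = 395/18 and q_{Kora} = 24.6875.
Then q_{Mesa} = 175/6 − (1/3)·24.6875 = 20.9375.
P_{Kora} = 265 − 3·24.6875 − 2·20.9375 = 149.0625.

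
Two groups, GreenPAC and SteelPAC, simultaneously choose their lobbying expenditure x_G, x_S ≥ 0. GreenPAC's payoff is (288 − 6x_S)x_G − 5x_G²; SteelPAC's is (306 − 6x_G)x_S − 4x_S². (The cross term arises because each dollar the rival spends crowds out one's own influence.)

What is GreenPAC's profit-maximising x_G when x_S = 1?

28.2

Expanding GreenPAC's payoff: 288x_G − 6x_Sx_G − 5x_G².
∂π/∂x_G = 288 − 6x_S − 10x_G = 0, so x_G = 28.8 − 0.6x_S.
At x_S = 1: x_G = 28.8 − 0.6·1 = 28.2.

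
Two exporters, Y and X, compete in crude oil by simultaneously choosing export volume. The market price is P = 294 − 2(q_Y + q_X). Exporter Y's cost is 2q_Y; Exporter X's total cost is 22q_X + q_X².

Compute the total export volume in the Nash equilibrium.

85.6

Exporter Y's profit: π = q_Y(294 − 2(q_Y + q_X)) − 2q_Y.
∂π/∂q_Y = 292 − 4q_Y − 2q_X = 0, so q_Y = 73 − 0.5q_X.
For X: ∂π/∂q_X = 272 − 6q_X − 2q_Y = 0 ⇒ q_X = 136/3 − (1/3)q_Y.
Substituting the second reaction function into the first: q_Y = 73 − 0.5(136/3 − (1/3)q_Y), which gives (5/6)q_Y = 151/3 ⇒ q_Y = 60.4.
Then q_X = 136/3 − (1/3)·60.4 = 25.2.
Total export volume: 60.4 + 25.2 = 85.6.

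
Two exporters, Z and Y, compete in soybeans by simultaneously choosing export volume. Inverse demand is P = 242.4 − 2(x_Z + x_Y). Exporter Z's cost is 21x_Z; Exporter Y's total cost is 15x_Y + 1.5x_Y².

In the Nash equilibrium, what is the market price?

112.25

Exporter Z's profit: π = x_Z(242.4 − 2(x_Z + x_Y)) − 21x_Z.
∂π/∂x_Z = 221.4 − 4x_Z − 2x_Y = 0, so x_Z = 55.35 − 0.5x_Y.
For Y: ∂π/∂x_Y = 227.4 − 7x_Y − 2x_Z = 0 ⇒ x_Y = 1137/35 − (2/7)x_Z.
Substituting the second reaction function into the first: x_Z = 55.35 − 0.5(1137/35 − (2/7)x_Z), which gives (6/7)x_Z = 1095/28 ⇒ x_Z = 45.625.
Then x_Y = 1137/35 − (2/7)·45.625 = 19.45.
Equilibrium price: P = 242.4 − 2·65.075 = 112.25.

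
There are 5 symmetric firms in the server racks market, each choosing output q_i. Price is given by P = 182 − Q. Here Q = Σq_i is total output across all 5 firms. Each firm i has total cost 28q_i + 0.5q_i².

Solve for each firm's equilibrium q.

22

A representative firm's profit is π_i = q_i(182 − Q) − 28q_i − 0.5q_i², with Q = q_i + Σ_{j≠i} q_j.
First-order condition: 154 − 3q_i − Σ_{j≠i} q_j = 0.
In a symmetric equilibrium every firm chooses the same q, so Σ_{j≠i} q_j = 4q. The condition becomes 154 − 7q = 0, giving q = 154/7 = 22.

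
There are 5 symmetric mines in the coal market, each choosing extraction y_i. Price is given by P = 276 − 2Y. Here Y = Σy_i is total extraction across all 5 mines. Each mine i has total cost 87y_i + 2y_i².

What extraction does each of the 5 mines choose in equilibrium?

11.8125

A representative mine's profit is π_i = y_i(276 − 2Y) − 87y_i − 2y_i², with Y = y_i + Σ_{j≠i} y_j.
First-order condition: 189 − 8y_i − 2Σ_{j≠i} y_j = 0.
With identical mines, set every y_j = y: then 189 − 8y − 8y = 0, i.e. y = 189/16 = 11.8125.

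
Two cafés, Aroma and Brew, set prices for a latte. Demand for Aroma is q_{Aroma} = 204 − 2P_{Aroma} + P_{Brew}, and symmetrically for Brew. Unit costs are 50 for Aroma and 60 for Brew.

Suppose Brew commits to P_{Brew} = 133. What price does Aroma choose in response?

109.25

Aroma's profit: π = (P_{Aroma} − 50)(204 − 2P_{Aroma} + P_{Brew}).
∂π/∂P_{Aroma} = 304 − 4P_{Aroma} + P_{Brew} = 0 ⇒ P_{Aroma} = 76 + 0.25P_{Brew}.
At P_{Brew} = 133: P_{Aroma} = 76 + 0.25·133 = 109.25.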